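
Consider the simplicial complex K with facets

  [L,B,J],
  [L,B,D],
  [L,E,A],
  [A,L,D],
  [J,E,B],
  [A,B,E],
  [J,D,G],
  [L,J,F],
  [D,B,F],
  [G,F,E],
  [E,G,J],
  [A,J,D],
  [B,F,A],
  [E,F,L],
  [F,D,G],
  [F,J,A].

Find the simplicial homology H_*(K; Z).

K has 8 vertices, 24 edges, 16 triangles.
rank ∂_0 = 0, rank ∂_1 = 7 ⇒ b_0 = 8 − 0 − 7 = 1; all invariant factors of ∂_1 are 1 so no torsion. So H_0 = Z.
rank ∂_1 = 7, rank ∂_2 = 15 ⇒ b_1 = 24 − 7 − 15 = 2; all invariant factors of ∂_2 are 1 so no torsion. So H_1 = Z^2.
rank ∂_2 = 15, rank ∂_3 = 0 ⇒ b_2 = 16 − 15 − 0 = 1. So H_2 = Z.

H_0 = Z,  H_1 = Z^2,  H_2 = Z.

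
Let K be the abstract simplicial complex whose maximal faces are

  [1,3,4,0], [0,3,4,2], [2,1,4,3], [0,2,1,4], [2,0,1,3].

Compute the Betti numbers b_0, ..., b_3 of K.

b_0 = 1, b_1 = 0, b_2 = 0, b_3 = 1.

K has 5 vertices, 10 edges, 10 triangles, 5 3-simplices.
rank ∂_0 = 0, rank ∂_1 = 4 ⇒ b_0 = 5 − 0 − 4 = 1; all invariant factors of ∂_1 are 1 so no torsion. So H_0 ≅ Z.
rank ∂_1 = 4, rank ∂_2 = 6 ⇒ b_1 = 10 − 4 − 6 = 0; all invariant factors of ∂_2 are 1 so no torsion. So H_1 ≅ 0.
rank ∂_2 = 6, rank ∂_3 = 4 ⇒ b_2 = 10 − 6 − 4 = 0; all invariant factors of ∂_3 are 1 so no torsion. So H_2 ≅ 0.
rank ∂_3 = 4, rank ∂_4 = 0 ⇒ b_3 = 5 − 4 − 0 = 1. So H_3 ≅ Z.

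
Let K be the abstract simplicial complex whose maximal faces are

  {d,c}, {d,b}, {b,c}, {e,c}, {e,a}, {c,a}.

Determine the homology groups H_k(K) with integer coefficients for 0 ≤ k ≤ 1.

H_0 ≅ Z,  H_1 ≅ Z^2.

We work with the vertex ordering a < b < c < d < e. The simplices of K, each written with vertices in increasing order, are:

  0-simplices (5): a, b, c, d, e
  1-simplices (6): ac, ae, bc, bd, cd, ce

Hence C_0 ≅ Z^5, C_1 ≅ Z^6.

The boundary map ∂_1: C_1 → C_0 is given by ∂[p,q] = [q] − [p]. For instance
  ∂bd = d − b.
The 5×6 boundary matrix has rank 4 and Smith normal form diag(1,1,1,1).

Reading off H_k = ker ∂_k / im ∂_{k+1}:

  H_0: rank C_0 − rank ∂_1 = 5 − 4 = 1, and the invariant factors of ∂_1 are all 1, so H_0 ≅ Z.
  H_1: rank ker ∂_1 − rank ∂_2 = (6 − 4) − 0 = 2, and there is no ∂_2, so H_1 ≅ Z^2.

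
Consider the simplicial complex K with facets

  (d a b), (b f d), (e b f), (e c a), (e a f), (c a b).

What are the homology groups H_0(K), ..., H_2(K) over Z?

Fix the vertex order a < b < c < d < e < f and write every simplex with vertices in increasing order. Then dim K = 2 and the simplices of K are:

  0-simplices (6): a, b, c, d, e, f
  1-simplices (12): ab, ac, ad, ae, af, bc, bd, be, bf, ce, df, ef
  2-simplices (6): abc, abd, ace, aef, bdf, bef

Hence C_0 ≅ Z^6, C_1 ≅ Z^12, C_2 ≅ Z^6.

∂_1: C_1 → C_0 is given by ∂[p,q] = [q] − [p]. For instance
  ∂df = f − d.
The resulting 6×12 matrix has rank 5, and its Smith normal form has invariant factors (1,1,1,1,1).

∂_2: C_2 → C_1 acts by ∂[p,q,r] = [q,r] − [p,r] + [p,q]. For instance
  ∂abd = bd − ad + ab,
  ∂aef = ef − af + ae.
The 12×6 boundary matrix has rank 6 and Smith normal form diag(1,1,1,1,1,1).

Reading off H_k = ker ∂_k / im ∂_{k+1}:

  H_0: rank C_0 − rank ∂_1 = 6 − 5 = 1, and the invariant factors of ∂_1 are all 1, so H_0 ≅ Z.
  H_1: rank ker ∂_1 − rank ∂_2 = (12 − 5) − 6 = 1, and the invariant factors of ∂_2 are all 1, so H_1 ≅ Z.
  H_2: rank ker ∂_2 − rank ∂_3 = (6 − 6) − 0 = 0, and there is no ∂_3, so H_2 ≅ 0.

H_0 ≅ Z,  H_1 ≅ Z,  H_2 = 0.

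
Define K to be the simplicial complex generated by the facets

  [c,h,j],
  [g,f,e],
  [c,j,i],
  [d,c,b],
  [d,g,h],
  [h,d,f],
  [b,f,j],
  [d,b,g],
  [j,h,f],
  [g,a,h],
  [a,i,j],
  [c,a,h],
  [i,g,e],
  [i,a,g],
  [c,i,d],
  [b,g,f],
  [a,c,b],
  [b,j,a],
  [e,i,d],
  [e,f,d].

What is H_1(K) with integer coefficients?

H_1 = Z ⊕ Z/2Z.

We work with the vertex ordering a < b < c < d < e < f < g < h < i < j. The simplices of K, each written with vertices in increasing order, are:

  0-simplices (10): a, b, c, d, e, f, g, h, i, j
  1-simplices (30): ab, ac, ag, ah, ai, aj, bc, bd, bf, bg, bj, cd, ch, ci, cj, de, df, dg, dh, di, ef, eg, ei, fg, fh, fj, gh, gi, hj, ij
  2-simplices (20): abc, abj, ach, agh, agi, aij, bcd, bdg, bfg, bfj, cdi, chj, cij, def, dei, dfh, dgh, efg, egi, fhj

giving chain groups C_0 ≅ Z^10, C_1 ≅ Z^30, C_2 ≅ Z^20.

∂_1: C_1 → C_0 is given by ∂[p,q] = [q] − [p]. For instance
  ∂di = i − d.
As a 10×30 matrix over Z this has rank 9, with invariant factors (1,1,1,1,1,1,1,1,1).

∂_2: C_2 → C_1 sends each 2-simplex [p,q,r] to [q,r] − [p,r] + [p,q]. For instance
  ∂def = ef − df + de,
  ∂bcd = cd − bd + bc.
The 30×20 boundary matrix has rank 20 and Smith normal form diag(1,1,1,1,1,1,1,1,1,1,1,1,1,1,1,1,1,1,1,2).

From H_k ≅ ker(∂_k) / im(∂_{k+1}) we obtain:

  H_1: rank ker ∂_1 − rank ∂_2 = (30 − 9) − 20 = 1, and ∂_2 has invariant factor 2 > 1, so H_1 ≅ Z ⊕ Z/2Z.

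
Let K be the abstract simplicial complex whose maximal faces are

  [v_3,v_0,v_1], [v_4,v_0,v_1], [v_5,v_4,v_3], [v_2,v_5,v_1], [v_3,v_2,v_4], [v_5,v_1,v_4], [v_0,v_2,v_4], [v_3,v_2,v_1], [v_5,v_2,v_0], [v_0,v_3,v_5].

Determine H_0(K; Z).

Fix the vertex order v_0 < v_1 < v_2 < v_3 < v_4 < v_5 and write every simplex with vertices in increasing order. Then dim K = 2 and the simplices of K are:

  0-simplices (6): [v_0], [v_1], [v_2], [v_3], [v_4], [v_5]
  1-simplices (15): (15 of them)
  2-simplices (10): [v_0,v_1,v_3], [v_0,v_1,v_4], [v_0,v_2,v_4], [v_0,v_2,v_5], [v_0,v_3,v_5], [v_1,v_2,v_3], [v_1,v_2,v_5], [v_1,v_4,v_5], [v_2,v_3,v_4], [v_3,v_4,v_5]

so the chain groups are C_0 ≅ Z^6, C_1 ≅ Z^15, C_2 ≅ Z^10.

∂_1: C_1 → C_0 is given by ∂[p,q] = [q] − [p].
As a 6×15 matrix over Z this has rank 5, with invariant factors (1,1,1,1,1).

∂_2: C_2 → C_1 sends each 2-simplex [p,q,r] to [q,r] − [p,r] + [p,q]. For instance
  ∂[v_0,v_1,v_4] = [v_1,v_4] − [v_0,v_4] + [v_0,v_1],
  ∂[v_0,v_2,v_5] = [v_2,v_5] − [v_0,v_5] + [v_0,v_2].
This gives a 15×10 integer matrix of rank 10; reducing to Smith normal form yields diagonal entries (1,1,1,1,1,1,1,1,1,2).

Computing H_k = (kernel of ∂_k) / (image of ∂_{k+1}):

  H_0: rank C_0 − rank ∂_1 = 6 − 5 = 1, and the invariant factors of ∂_1 are all 1, so H_0 = Z.

H_0 ≅ Z.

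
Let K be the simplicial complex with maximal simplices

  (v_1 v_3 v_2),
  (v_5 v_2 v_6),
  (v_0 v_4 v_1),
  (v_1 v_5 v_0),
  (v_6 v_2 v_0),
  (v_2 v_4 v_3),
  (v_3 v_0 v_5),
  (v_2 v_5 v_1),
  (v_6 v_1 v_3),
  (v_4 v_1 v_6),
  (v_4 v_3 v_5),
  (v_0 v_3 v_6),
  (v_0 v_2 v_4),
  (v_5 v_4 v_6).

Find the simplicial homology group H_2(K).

H_2 ≅ Z.

We work with the vertex ordering v_0 < v_1 < v_2 < v_3 < v_4 < v_5 < v_6. The simplices of K, each written with vertices in increasing order, are:

  0-simplices (7): [v_0], [v_1], [v_2], [v_3], [v_4], [v_5], [v_6]
  1-simplices (21): (21 of them)
  2-simplices (14): (14 of them)

so the chain groups are C_0 ≅ Z^7, C_1 ≅ Z^21, C_2 ≅ Z^14.

∂_1: C_1 → C_0 maps an edge to its endpoints' difference, ∂[p,q] = q − p.
The 7×21 boundary matrix has rank 6 and Smith normal form diag(1,1,1,1,1,1).

Boundary ∂_2: C_2 → C_1 acts by ∂[p,q,r] = [q,r] − [p,r] + [p,q]. For instance
  ∂[v_1,v_2,v_3] = [v_2,v_3] − [v_1,v_3] + [v_1,v_2],
  ∂[v_0,v_3,v_6] = [v_3,v_6] − [v_0,v_6] + [v_0,v_3].
As a 21×14 matrix over Z this has rank 13, with invariant factors (1,1,1,1,1,1,1,1,1,1,1,1,1).

Computing H_k = (kernel of ∂_k) / (image of ∂_{k+1}):

  H_2: rank ker ∂_2 − rank ∂_3 = (14 − 13) − 0 = 1, and there is no ∂_3, so H_2 ≅ Z.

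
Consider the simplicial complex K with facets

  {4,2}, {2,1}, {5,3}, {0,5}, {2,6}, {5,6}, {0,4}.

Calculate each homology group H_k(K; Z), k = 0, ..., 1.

We work with the vertex ordering 0 < 1 < 2 < 3 < 4 < 5 < 6. The simplices of K, each written with vertices in increasing order, are:

  0-simplices (7): [0], [1], [2], [3], [4], [5], [6]
  1-simplices (7): [0,4], [0,5], [1,2], [2,4], [2,6], [3,5], [5,6]

Hence C_0 ≅ Z^7, C_1 ≅ Z^7.

∂_1: C_1 → C_0 sends each edge [p,q] (with p < q) to q − p.
This gives a 7×7 integer matrix of rank 6; reducing to Smith normal form yields diagonal entries (1,1,1,1,1,1).

From H_k ≅ ker(∂_k) / im(∂_{k+1}) we obtain:

  H_0: rank C_0 − rank ∂_1 = 7 − 6 = 1, and the invariant factors of ∂_1 are all 1, so H_0 ≅ Z.
  H_1: rank ker ∂_1 − rank ∂_2 = (7 − 6) − 0 = 1, and there is no ∂_2, so H_1 ≅ Z.

As a check, the Euler characteristic is 7 − 7 = 0, which agrees with 1 − 1 = 0.

H_0 = Z,  H_1 = Z.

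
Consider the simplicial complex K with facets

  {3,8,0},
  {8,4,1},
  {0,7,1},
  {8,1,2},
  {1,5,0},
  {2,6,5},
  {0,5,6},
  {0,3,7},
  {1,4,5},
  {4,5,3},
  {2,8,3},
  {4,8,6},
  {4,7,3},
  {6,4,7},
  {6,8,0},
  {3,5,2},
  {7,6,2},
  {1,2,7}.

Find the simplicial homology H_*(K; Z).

Order the vertices as 0 < 1 < 2 < 3 < 4 < 5 < 6 < 7 < 8. Listing each simplex with vertices in this order, K has dimension 2 with simplices:

  0-simplices (9): [0], [1], [2], [3], [4], [5], [6], [7], [8]
  1-simplices (27): (27 of them)
  2-simplices (18): [0,1,5], [0,1,7], [0,3,7], [0,3,8], [0,5,6], [0,6,8], [1,2,7], [1,2,8], [1,4,5], [1,4,8], [2,3,5], [2,3,8], [2,5,6], [2,6,7], [3,4,5], [3,4,7], [4,6,7], [4,6,8]

so the chain groups are C_0 ≅ Z^9, C_1 ≅ Z^27, C_2 ≅ Z^18.

Boundary ∂_1: C_1 → C_0 maps an edge to its endpoints' difference, ∂[p,q] = q − p.
As a 9×27 matrix over Z this has rank 8, with invariant factors (1,1,1,1,1,1,1,1).

∂_2: C_2 → C_1 maps a triangle to the signed sum of its edges. For instance
  ∂[2,3,5] = [3,5] − [2,5] + [2,3],
  ∂[1,2,7] = [2,7] − [1,7] + [1,2].
The 27×18 boundary matrix has rank 17 and Smith normal form diag(1,1,1,1,1,1,1,1,1,1,1,1,1,1,1,1,1).

Reading off H_k = ker ∂_k / im ∂_{k+1}:

  H_0: rank C_0 − rank ∂_1 = 9 − 8 = 1, and the invariant factors of ∂_1 are all 1, so H_0 = Z.
  H_1: rank ker ∂_1 − rank ∂_2 = (27 − 8) − 17 = 2, and the invariant factors of ∂_2 are all 1, so H_1 = Z^2.
  H_2: rank ker ∂_2 − rank ∂_3 = (18 − 17) − 0 = 1, and there is no ∂_3, so H_2 = Z.

(K is a triangulation of the torus T^2.)

H_0 ≅ Z,  H_1 ≅ Z^2,  H_2 ≅ Z.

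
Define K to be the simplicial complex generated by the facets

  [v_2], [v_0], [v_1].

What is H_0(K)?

H_0 ≅ Z^3.

K has 3 vertices.
rank ∂_0 = 0, rank ∂_1 = 0 ⇒ b_0 = 3 − 0 − 0 = 3. So H_0 ≅ Z^3.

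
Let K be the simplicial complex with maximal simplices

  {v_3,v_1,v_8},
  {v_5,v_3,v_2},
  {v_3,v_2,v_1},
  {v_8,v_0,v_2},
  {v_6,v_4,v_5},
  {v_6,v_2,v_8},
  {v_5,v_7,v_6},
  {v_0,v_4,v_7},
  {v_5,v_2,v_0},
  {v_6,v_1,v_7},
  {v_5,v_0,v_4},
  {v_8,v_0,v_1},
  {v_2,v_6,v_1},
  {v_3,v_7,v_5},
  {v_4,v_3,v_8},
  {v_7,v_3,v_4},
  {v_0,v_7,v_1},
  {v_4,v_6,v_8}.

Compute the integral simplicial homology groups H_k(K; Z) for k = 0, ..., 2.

H_0 ≅ Z,  H_1 ≅ Z ⊕ Z_2,  H_2 = 0.

Fix the vertex order v_0 < v_1 < v_2 < v_3 < v_4 < v_5 < v_6 < v_7 < v_8 and write every simplex with vertices in increasing order. Then dim K = 2 and the simplices of K are:

  0-simplices (9): [v_0], [v_1], [v_2], [v_3], [v_4], [v_5], [v_6], [v_7], [v_8]
  1-simplices (27): (27 of them)
  2-simplices (18): (18 of them)

giving chain groups C_0 ≅ Z^9, C_1 ≅ Z^27, C_2 ≅ Z^18.

∂_1: C_1 → C_0 maps an edge to its endpoints' difference, ∂[p,q] = q − p. For instance
  ∂[v_3,v_5] = [v_5] − [v_3].
As a 9×27 matrix over Z this has rank 8, with invariant factors (1,1,1,1,1,1,1,1).

∂_2: C_2 → C_1 acts by ∂[p,q,r] = [q,r] − [p,r] + [p,q]. For instance
  ∂[v_5,v_6,v_7] = [v_6,v_7] − [v_5,v_7] + [v_5,v_6],
  ∂[v_3,v_4,v_8] = [v_4,v_8] − [v_3,v_8] + [v_3,v_4].
The 27×18 boundary matrix has rank 18 and Smith normal form diag(1,1,1,1,1,1,1,1,1,1,1,1,1,1,1,1,1,2).

Computing H_k = (kernel of ∂_k) / (image of ∂_{k+1}):

  H_0: rank C_0 − rank ∂_1 = 9 − 8 = 1, and the invariant factors of ∂_1 are all 1, so H_0 = Z.
  H_1: rank ker ∂_1 − rank ∂_2 = (27 − 8) − 18 = 1, and ∂_2 has invariant factor 2 > 1, so H_1 = Z ⊕ Z_2.
  H_2: rank ker ∂_2 − rank ∂_3 = (18 − 18) − 0 = 0, and there is no ∂_3, so H_2 = 0.

As a check, the Euler characteristic is 9 − 27 + 18 = 0, which agrees with 1 − 1 + 0 = 0.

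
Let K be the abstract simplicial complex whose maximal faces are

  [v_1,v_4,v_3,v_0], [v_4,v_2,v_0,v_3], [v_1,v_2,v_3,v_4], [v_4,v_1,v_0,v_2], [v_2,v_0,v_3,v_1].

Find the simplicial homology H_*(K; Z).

Take the total order v_0 < v_1 < v_2 < v_3 < v_4 on the vertex set. Then K (dimension 3) consists of the simplices:

  0-simplices (5): [v_0], [v_1], [v_2], [v_3], [v_4]
  1-simplices (10): [v_0,v_1], [v_0,v_2], [v_0,v_3], [v_0,v_4], [v_1,v_2], [v_1,v_3], [v_1,v_4], [v_2,v_3], [v_2,v_4], [v_3,v_4]
  2-simplices (10): [v_0,v_1,v_2], [v_0,v_1,v_3], [v_0,v_1,v_4], [v_0,v_2,v_3], [v_0,v_2,v_4], [v_0,v_3,v_4], [v_1,v_2,v_3], [v_1,v_2,v_4], [v_1,v_3,v_4], [v_2,v_3,v_4]
  3-simplices (5): [v_0,v_1,v_2,v_3], [v_0,v_1,v_2,v_4], [v_0,v_1,v_3,v_4], [v_0,v_2,v_3,v_4], [v_1,v_2,v_3,v_4]

Hence C_0 ≅ Z^5, C_1 ≅ Z^10, C_2 ≅ Z^10, C_3 ≅ Z^5.

∂_1: C_1 → C_0 is given by ∂[p,q] = [q] − [p].
The resulting 5×10 matrix has rank 4, and its Smith normal form has invariant factors (1,1,1,1).

The boundary map ∂_2: C_2 → C_1 maps a triangle to the signed sum of its edges. For instance
  ∂[v_0,v_1,v_4] = [v_1,v_4] − [v_0,v_4] + [v_0,v_1],
  ∂[v_1,v_3,v_4] = [v_3,v_4] − [v_1,v_4] + [v_1,v_3].
The resulting 10×10 matrix has rank 6, and its Smith normal form has invariant factors (1,1,1,1,1,1).

∂_3: C_3 → C_2 sends each 3-simplex σ to the alternating sum Σ_i (−1)^i (σ with its i-th vertex removed). For instance
  ∂[v_0,v_1,v_2,v_3] = [v_1,v_2,v_3] − [v_0,v_2,v_3] + [v_0,v_1,v_3] − [v_0,v_1,v_2],
  ∂[v_1,v_2,v_3,v_4] = [v_2,v_3,v_4] − [v_1,v_3,v_4] + [v_1,v_2,v_4] − [v_1,v_2,v_3].
As a 10×5 matrix over Z this has rank 4, with invariant factors (1,1,1,1).

Reading off H_k = ker ∂_k / im ∂_{k+1}:

  H_0: rank C_0 − rank ∂_1 = 5 − 4 = 1, and the invariant factors of ∂_1 are all 1, so H_0 ≅ Z.
  H_1: rank ker ∂_1 − rank ∂_2 = (10 − 4) − 6 = 0, and the invariant factors of ∂_2 are all 1, so H_1 ≅ 0.
  H_2: rank ker ∂_2 − rank ∂_3 = (10 − 6) − 4 = 0, and the invariant factors of ∂_3 are all 1, so H_2 ≅ 0.
  H_3: rank ker ∂_3 − rank ∂_4 = (5 − 4) − 0 = 1, and there is no ∂_4, so H_3 ≅ Z.

(K is a triangulation of the 3-sphere S^3.)

H_0 ≅ Z,  H_1 = 0,  H_2 = 0,  H_3 ≅ Z.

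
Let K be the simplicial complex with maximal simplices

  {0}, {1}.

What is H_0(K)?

Fix the vertex order 0 < 1 and write every simplex with vertices in increasing order. Then dim K = 0 and the simplices of K are:

  0-simplices (2): [0], [1]

Hence C_0 ≅ Z^2.

Reading off H_k = ker ∂_k / im ∂_{k+1}:

  H_0: rank C_0 − rank ∂_1 = 2 − 0 = 2, and there is no ∂_1, so H_0 = Z^2.

(K is a triangulation of a set of 2 points.)

H_0 ≅ Z^2.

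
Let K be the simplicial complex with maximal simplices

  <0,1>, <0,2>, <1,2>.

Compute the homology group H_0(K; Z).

H_0 ≅ Z.

Order the vertices as 0 < 1 < 2. Listing each simplex with vertices in this order, K has dimension 1 with simplices:

  0-simplices (3): [0], [1], [2]
  1-simplices (3): [0,1], [0,2], [1,2]

giving chain groups C_0 ≅ Z^3, C_1 ≅ Z^3.

∂_1: C_1 → C_0 maps an edge to its endpoints' difference, ∂[p,q] = q − p.
The 3×3 boundary matrix has rank 2 and Smith normal form diag(1,1).

Now H_k = ker ∂_k / im ∂_{k+1}, so:

  H_0: rank C_0 − rank ∂_1 = 3 − 2 = 1, and the invariant factors of ∂_1 are all 1, so H_0 ≅ Z.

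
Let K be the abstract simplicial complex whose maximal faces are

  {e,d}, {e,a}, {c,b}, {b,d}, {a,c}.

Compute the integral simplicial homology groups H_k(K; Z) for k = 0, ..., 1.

Fix the vertex order a < b < c < d < e and write every simplex with vertices in increasing order. Then dim K = 1 and the simplices of K are:

  0-simplices (5): a, b, c, d, e
  1-simplices (5): ac, ae, bc, bd, de

so the chain groups are C_0 ≅ Z^5, C_1 ≅ Z^5.

The boundary map ∂_1: C_1 → C_0 maps an edge to its endpoints' difference, ∂[p,q] = q − p.
As a 5×5 matrix over Z this has rank 4, with invariant factors (1,1,1,1).

From H_k ≅ ker(∂_k) / im(∂_{k+1}) we obtain:

  H_0: rank C_0 − rank ∂_1 = 5 − 4 = 1, and the invariant factors of ∂_1 are all 1, so H_0 = Z.
  H_1: rank ker ∂_1 − rank ∂_2 = (5 − 4) − 0 = 1, and there is no ∂_2, so H_1 = Z.

(K is a triangulation of the circle S^1.)

H_0 ≅ Z,  H_1 ≅ Z.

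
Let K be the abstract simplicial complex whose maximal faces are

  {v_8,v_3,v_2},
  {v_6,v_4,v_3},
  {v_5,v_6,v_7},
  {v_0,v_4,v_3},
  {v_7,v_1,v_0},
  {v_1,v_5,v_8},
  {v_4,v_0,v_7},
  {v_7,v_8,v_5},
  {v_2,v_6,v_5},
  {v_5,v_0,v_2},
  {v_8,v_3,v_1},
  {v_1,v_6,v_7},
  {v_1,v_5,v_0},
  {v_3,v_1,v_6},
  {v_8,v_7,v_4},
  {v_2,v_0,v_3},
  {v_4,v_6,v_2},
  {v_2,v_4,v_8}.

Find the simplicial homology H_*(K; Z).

Take the total order v_0 < v_1 < v_2 < v_3 < v_4 < v_5 < v_6 < v_7 < v_8 on the vertex set. Then K (dimension 2) consists of the simplices:

  0-simplices (9): [v_0], [v_1], [v_2], [v_3], [v_4], [v_5], [v_6], [v_7], [v_8]
  1-simplices (27): (27 of them)
  2-simplices (18): (18 of them)

Hence C_0 ≅ Z^9, C_1 ≅ Z^27, C_2 ≅ Z^18.

∂_1: C_1 → C_0 is given by ∂[p,q] = [q] − [p]. For instance
  ∂[v_0,v_5] = [v_5] − [v_0].
The resulting 9×27 matrix has rank 8, and its Smith normal form has invariant factors (1,1,1,1,1,1,1,1).

Boundary ∂_2: C_2 → C_1 sends each 2-simplex [p,q,r] to [q,r] − [p,r] + [p,q]. For instance
  ∂[v_2,v_3,v_8] = [v_3,v_8] − [v_2,v_8] + [v_2,v_3],
  ∂[v_2,v_5,v_6] = [v_5,v_6] − [v_2,v_6] + [v_2,v_5].
The resulting 27×18 matrix has rank 18, and its Smith normal form has invariant factors (1,1,1,1,1,1,1,1,1,1,1,1,1,1,1,1,1,2).

Now H_k = ker ∂_k / im ∂_{k+1}, so:

  H_0: rank C_0 − rank ∂_1 = 9 − 8 = 1, and the invariant factors of ∂_1 are all 1, so H_0 ≅ Z.
  H_1: rank ker ∂_1 − rank ∂_2 = (27 − 8) − 18 = 1, and ∂_2 has invariant factor 2 > 1, so H_1 ≅ Z ⊕ Z/2.
  H_2: rank ker ∂_2 − rank ∂_3 = (18 − 18) − 0 = 0, and there is no ∂_3, so H_2 ≅ 0.

As a check, the Euler characteristic is 9 − 27 + 18 = 0, which agrees with 1 − 1 + 0 = 0.
(K is a triangulation of the Klein bottle.)

H_0 ≅ Z,  H_1 ≅ Z ⊕ Z/2,  H_2 = 0.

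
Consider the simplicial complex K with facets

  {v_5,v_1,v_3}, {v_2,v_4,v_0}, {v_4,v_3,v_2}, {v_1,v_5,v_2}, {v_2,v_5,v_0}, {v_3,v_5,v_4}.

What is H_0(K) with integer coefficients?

Order the vertices as v_0 < v_1 < v_2 < v_3 < v_4 < v_5. Listing each simplex with vertices in this order, K has dimension 2 with simplices:

  0-simplices (6): [v_0], [v_1], [v_2], [v_3], [v_4], [v_5]
  1-simplices (12): [v_0,v_2], [v_0,v_4], [v_0,v_5], [v_1,v_2], [v_1,v_3], [v_1,v_5], [v_2,v_3], [v_2,v_4], [v_2,v_5], [v_3,v_4], [v_3,v_5], [v_4,v_5]
  2-simplices (6): [v_0,v_2,v_4], [v_0,v_2,v_5], [v_1,v_2,v_5], [v_1,v_3,v_5], [v_2,v_3,v_4], [v_3,v_4,v_5]

so the chain groups are C_0 ≅ Z^6, C_1 ≅ Z^12, C_2 ≅ Z^6.

The boundary map ∂_1: C_1 → C_0 maps an edge to its endpoints' difference, ∂[p,q] = q − p.
As a 6×12 matrix over Z this has rank 5, with invariant factors (1,1,1,1,1).

∂_2: C_2 → C_1 maps a triangle to the signed sum of its edges. For instance
  ∂[v_2,v_3,v_4] = [v_3,v_4] − [v_2,v_4] + [v_2,v_3],
  ∂[v_0,v_2,v_5] = [v_2,v_5] − [v_0,v_5] + [v_0,v_2].
As a 12×6 matrix over Z this has rank 6, with invariant factors (1,1,1,1,1,1).

Reading off H_k = ker ∂_k / im ∂_{k+1}:

  H_0: rank C_0 − rank ∂_1 = 6 − 5 = 1, and the invariant factors of ∂_1 are all 1, so H_0 ≅ Z.

H_0 ≅ Z.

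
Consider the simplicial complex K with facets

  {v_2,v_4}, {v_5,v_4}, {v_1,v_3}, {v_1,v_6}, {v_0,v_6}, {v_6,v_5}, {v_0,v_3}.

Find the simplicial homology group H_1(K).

H_1 = Z.

Order the vertices as v_0 < v_1 < v_2 < v_3 < v_4 < v_5 < v_6. Listing each simplex with vertices in this order, K has dimension 1 with simplices:

  0-simplices (7): [v_0], [v_1], [v_2], [v_3], [v_4], [v_5], [v_6]
  1-simplices (7): [v_0,v_3], [v_0,v_6], [v_1,v_3], [v_1,v_6], [v_2,v_4], [v_4,v_5], [v_5,v_6]

giving chain groups C_0 ≅ Z^7, C_1 ≅ Z^7.

Boundary ∂_1: C_1 → C_0 is given by ∂[p,q] = [q] − [p]. For instance
  ∂[v_0,v_3] = [v_3] − [v_0].
The 7×7 boundary matrix has rank 6 and Smith normal form diag(1,1,1,1,1,1).

Now H_k = ker ∂_k / im ∂_{k+1}, so:

  H_1: rank ker ∂_1 − rank ∂_2 = (7 − 6) − 0 = 1, and there is no ∂_2, so H_1 ≅ Z.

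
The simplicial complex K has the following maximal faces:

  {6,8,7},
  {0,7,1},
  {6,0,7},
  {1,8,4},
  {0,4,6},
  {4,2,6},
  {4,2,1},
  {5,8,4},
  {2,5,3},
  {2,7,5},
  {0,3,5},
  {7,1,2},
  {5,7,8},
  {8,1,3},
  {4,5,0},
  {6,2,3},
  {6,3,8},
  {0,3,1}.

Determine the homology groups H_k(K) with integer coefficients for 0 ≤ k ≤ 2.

Take the total order 0 < 1 < 2 < 3 < 4 < 5 < 6 < 7 < 8 on the vertex set. Then K (dimension 2) consists of the simplices:

  0-simplices (9): [0], [1], [2], [3], [4], [5], [6], [7], [8]
  1-simplices (27): (27 of them)
  2-simplices (18): [0,1,3], [0,1,7], [0,3,5], [0,4,5], [0,4,6], [0,6,7], [1,2,4], [1,2,7], [1,3,8], [1,4,8], [2,3,5], [2,3,6], [2,4,6], [2,5,7], [3,6,8], [4,5,8], [5,7,8], [6,7,8]

giving chain groups C_0 ≅ Z^9, C_1 ≅ Z^27, C_2 ≅ Z^18.

The boundary map ∂_1: C_1 → C_0 sends each edge [p,q] (with p < q) to q − p.
The 9×27 boundary matrix has rank 8 and Smith normal form diag(1,1,1,1,1,1,1,1).

Boundary ∂_2: C_2 → C_1 acts by ∂[p,q,r] = [q,r] − [p,r] + [p,q]. For instance
  ∂[2,3,5] = [3,5] − [2,5] + [2,3],
  ∂[2,3,6] = [3,6] − [2,6] + [2,3].
This gives a 27×18 integer matrix of rank 17; reducing to Smith normal form yields diagonal entries (1,1,1,1,1,1,1,1,1,1,1,1,1,1,1,1,1).

Reading off H_k = ker ∂_k / im ∂_{k+1}:

  H_0: rank C_0 − rank ∂_1 = 9 − 8 = 1, and the invariant factors of ∂_1 are all 1, so H_0 ≅ Z.
  H_1: rank ker ∂_1 − rank ∂_2 = (27 − 8) − 17 = 2, and the invariant factors of ∂_2 are all 1, so H_1 ≅ Z^2.
  H_2: rank ker ∂_2 − rank ∂_3 = (18 − 17) − 0 = 1, and there is no ∂_3, so H_2 ≅ Z.

As a check, the Euler characteristic is 9 − 27 + 18 = 0, which agrees with 1 − 2 + 1 = 0.
(K is a triangulation of the torus T^2.)

H_0 = Z,  H_1 = Z^2,  H_2 = Z.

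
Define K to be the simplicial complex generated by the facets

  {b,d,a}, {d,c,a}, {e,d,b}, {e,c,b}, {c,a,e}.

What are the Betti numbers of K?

Take the total order a < b < c < d < e on the vertex set. Then K (dimension 2) consists of the simplices:

  0-simplices (5): a, b, c, d, e
  1-simplices (10): ab, ac, ad, ae, bc, bd, be, cd, ce, de
  2-simplices (5): abd, acd, ace, bce, bde

so the chain groups are C_0 ≅ Z^5, C_1 ≅ Z^10, C_2 ≅ Z^5.

Boundary ∂_1: C_1 → C_0 sends each edge [p,q] (with p < q) to q − p.
The 5×10 boundary matrix has rank 4 and Smith normal form diag(1,1,1,1).

∂_2: C_2 → C_1 sends each 2-simplex [p,q,r] to [q,r] − [p,r] + [p,q]. For instance
  ∂acd = cd − ad + ac,
  ∂bde = de − be + bd.
This gives a 10×5 integer matrix of rank 5; reducing to Smith normal form yields diagonal entries (1,1,1,1,1).

From H_k ≅ ker(∂_k) / im(∂_{k+1}) we obtain:

  H_0: rank C_0 − rank ∂_1 = 5 − 4 = 1, and the invariant factors of ∂_1 are all 1, so H_0 ≅ Z.
  H_1: rank ker ∂_1 − rank ∂_2 = (10 − 4) − 5 = 1, and the invariant factors of ∂_2 are all 1, so H_1 ≅ Z.
  H_2: rank ker ∂_2 − rank ∂_3 = (5 − 5) − 0 = 0, and there is no ∂_3, so H_2 ≅ 0.

Hence the Betti numbers are b_0 = 1, b_1 = 1, b_2 = 0.

b_0 = 1, b_1 = 1, b_2 = 0.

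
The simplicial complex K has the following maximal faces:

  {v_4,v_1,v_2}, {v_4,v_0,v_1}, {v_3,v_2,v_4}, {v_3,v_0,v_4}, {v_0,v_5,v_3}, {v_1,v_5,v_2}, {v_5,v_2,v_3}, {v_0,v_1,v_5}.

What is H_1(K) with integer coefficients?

K has 6 vertices, 12 edges, 8 triangles.
rank ∂_1 = 5, rank ∂_2 = 7 ⇒ b_1 = 12 − 5 − 7 = 0; all invariant factors of ∂_2 are 1 so no torsion. So H_1 ≅ 0.

H_1 = 0.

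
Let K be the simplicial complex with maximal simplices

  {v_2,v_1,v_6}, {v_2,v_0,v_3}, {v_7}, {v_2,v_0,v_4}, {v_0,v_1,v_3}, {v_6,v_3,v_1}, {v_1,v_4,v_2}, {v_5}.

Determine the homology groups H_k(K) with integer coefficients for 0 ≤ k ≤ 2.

H_0 ≅ Z^3,  H_1 ≅ Z,  H_2 = 0.

We work with the vertex ordering v_0 < v_1 < v_2 < v_3 < v_4 < v_5 < v_6 < v_7. The simplices of K, each written with vertices in increasing order, are:

  0-simplices (8): [v_0], [v_1], [v_2], [v_3], [v_4], [v_5], [v_6], [v_7]
  1-simplices (12): [v_0,v_1], [v_0,v_2], [v_0,v_3], [v_0,v_4], [v_1,v_2], [v_1,v_3], [v_1,v_4], [v_1,v_6], [v_2,v_3], [v_2,v_4], [v_2,v_6], [v_3,v_6]
  2-simplices (6): [v_0,v_1,v_3], [v_0,v_2,v_3], [v_0,v_2,v_4], [v_1,v_2,v_4], [v_1,v_2,v_6], [v_1,v_3,v_6]

so the chain groups are C_0 ≅ Z^8, C_1 ≅ Z^12, C_2 ≅ Z^6.

∂_1: C_1 → C_0 maps an edge to its endpoints' difference, ∂[p,q] = q − p.
As a 8×12 matrix over Z this has rank 5, with invariant factors (1,1,1,1,1).

∂_2: C_2 → C_1 maps a triangle to the signed sum of its edges. For instance
  ∂[v_1,v_2,v_6] = [v_2,v_6] − [v_1,v_6] + [v_1,v_2],
  ∂[v_0,v_2,v_3] = [v_2,v_3] − [v_0,v_3] + [v_0,v_2].
The resulting 12×6 matrix has rank 6, and its Smith normal form has invariant factors (1,1,1,1,1,1).

Computing H_k = (kernel of ∂_k) / (image of ∂_{k+1}):

  H_0: rank C_0 − rank ∂_1 = 8 − 5 = 3, and the invariant factors of ∂_1 are all 1, so H_0 = Z^3.
  H_1: rank ker ∂_1 − rank ∂_2 = (12 − 5) − 6 = 1, and the invariant factors of ∂_2 are all 1, so H_1 = Z.
  H_2: rank ker ∂_2 − rank ∂_3 = (6 − 6) − 0 = 0, and there is no ∂_3, so H_2 = 0.

As a check, the Euler characteristic is 8 − 12 + 6 = 2, which agrees with 3 − 1 + 0 = 2.
(K is a triangulation of the disjoint union of a set of 2 points and the cylinder S^1 x I.)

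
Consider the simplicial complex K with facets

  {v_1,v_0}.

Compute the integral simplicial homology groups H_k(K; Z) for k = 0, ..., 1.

H_0 ≅ Z,  H_1 = 0.

K has 2 vertices, 1 edge.
rank ∂_0 = 0, rank ∂_1 = 1 ⇒ b_0 = 2 − 0 − 1 = 1; all invariant factors of ∂_1 are 1 so no torsion. So H_0 = Z.
rank ∂_1 = 1, rank ∂_2 = 0 ⇒ b_1 = 1 − 1 − 0 = 0. So H_1 = 0.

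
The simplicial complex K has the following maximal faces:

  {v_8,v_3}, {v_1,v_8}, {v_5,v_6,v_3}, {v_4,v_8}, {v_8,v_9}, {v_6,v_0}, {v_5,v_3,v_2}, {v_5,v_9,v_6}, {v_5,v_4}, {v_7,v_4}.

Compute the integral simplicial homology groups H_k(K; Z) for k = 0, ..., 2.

Order the vertices as v_0 < v_1 < v_2 < v_3 < v_4 < v_5 < v_6 < v_7 < v_8 < v_9. Listing each simplex with vertices in this order, K has dimension 2 with simplices:

  0-simplices (10): [v_0], [v_1], [v_2], [v_3], [v_4], [v_5], [v_6], [v_7], [v_8], [v_9]
  1-simplices (14): [v_0,v_6], [v_1,v_8], [v_2,v_3], [v_2,v_5], [v_3,v_5], [v_3,v_6], [v_3,v_8], [v_4,v_5], [v_4,v_7], [v_4,v_8], [v_5,v_6], [v_5,v_9], [v_6,v_9], [v_8,v_9]
  2-simplices (3): [v_2,v_3,v_5], [v_3,v_5,v_6], [v_5,v_6,v_9]

Hence C_0 ≅ Z^10, C_1 ≅ Z^14, C_2 ≅ Z^3.

∂_1: C_1 → C_0 maps an edge to its endpoints' difference, ∂[p,q] = q − p.
As a 10×14 matrix over Z this has rank 9, with invariant factors (1,1,1,1,1,1,1,1,1).

The boundary map ∂_2: C_2 → C_1 acts by ∂[p,q,r] = [q,r] − [p,r] + [p,q]. For instance
  ∂[v_5,v_6,v_9] = [v_6,v_9] − [v_5,v_9] + [v_5,v_6],
  ∂[v_2,v_3,v_5] = [v_3,v_5] − [v_2,v_5] + [v_2,v_3].
This gives a 14×3 integer matrix of rank 3; reducing to Smith normal form yields diagonal entries (1,1,1).

Reading off H_k = ker ∂_k / im ∂_{k+1}:

  H_0: rank C_0 − rank ∂_1 = 10 − 9 = 1, and the invariant factors of ∂_1 are all 1, so H_0 ≅ Z.
  H_1: rank ker ∂_1 − rank ∂_2 = (14 − 9) − 3 = 2, and the invariant factors of ∂_2 are all 1, so H_1 ≅ Z^2.
  H_2: rank ker ∂_2 − rank ∂_3 = (3 − 3) − 0 = 0, and there is no ∂_3, so H_2 ≅ 0.

As a check, the Euler characteristic is 10 − 14 + 3 = -1, which agrees with 1 − 2 + 0 = -1.

H_0 ≅ Z,  H_1 ≅ Z^2,  H_2 = 0.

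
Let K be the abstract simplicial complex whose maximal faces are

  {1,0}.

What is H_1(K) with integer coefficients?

H_1 ≅ 0.

Order the vertices as 0 < 1. Listing each simplex with vertices in this order, K has dimension 1 with simplices:

  0-simplices (2): [0], [1]
  1-simplices (1): [0,1]

Hence C_0 ≅ Z^2, C_1 ≅ Z^1.

∂_1: C_1 → C_0 is given by ∂[p,q] = [q] − [p]. For instance
  ∂[0,1] = [1] − [0].
This gives a 2×1 integer matrix of rank 1; reducing to Smith normal form yields diagonal entries (1).

Now H_k = ker ∂_k / im ∂_{k+1}, so:

  H_1: rank ker ∂_1 − rank ∂_2 = (1 − 1) − 0 = 0, and there is no ∂_2, so H_1 ≅ 0.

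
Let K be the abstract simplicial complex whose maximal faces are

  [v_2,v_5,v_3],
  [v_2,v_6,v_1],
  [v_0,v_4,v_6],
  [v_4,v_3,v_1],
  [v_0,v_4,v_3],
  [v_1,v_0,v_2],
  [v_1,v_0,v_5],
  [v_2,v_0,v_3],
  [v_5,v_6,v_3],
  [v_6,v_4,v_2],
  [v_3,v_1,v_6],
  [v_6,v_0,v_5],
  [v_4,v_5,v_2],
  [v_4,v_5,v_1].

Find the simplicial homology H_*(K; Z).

Fix the vertex order v_0 < v_1 < v_2 < v_3 < v_4 < v_5 < v_6 and write every simplex with vertices in increasing order. Then dim K = 2 and the simplices of K are:

  0-simplices (7): [v_0], [v_1], [v_2], [v_3], [v_4], [v_5], [v_6]
  1-simplices (21): (21 of them)
  2-simplices (14): (14 of them)

giving chain groups C_0 ≅ Z^7, C_1 ≅ Z^21, C_2 ≅ Z^14.

Boundary ∂_1: C_1 → C_0 sends each edge [p,q] (with p < q) to q − p. For instance
  ∂[v_4,v_5] = [v_5] − [v_4].
This gives a 7×21 integer matrix of rank 6; reducing to Smith normal form yields diagonal entries (1,1,1,1,1,1).

Boundary ∂_2: C_2 → C_1 maps a triangle to the signed sum of its edges. For instance
  ∂[v_0,v_1,v_2] = [v_1,v_2] − [v_0,v_2] + [v_0,v_1],
  ∂[v_0,v_1,v_5] = [v_1,v_5] − [v_0,v_5] + [v_0,v_1].
The 21×14 boundary matrix has rank 13 and Smith normal form diag(1,1,1,1,1,1,1,1,1,1,1,1,1).

From H_k ≅ ker(∂_k) / im(∂_{k+1}) we obtain:

  H_0: rank C_0 − rank ∂_1 = 7 − 6 = 1, and the invariant factors of ∂_1 are all 1, so H_0 = Z.
  H_1: rank ker ∂_1 − rank ∂_2 = (21 − 6) − 13 = 2, and the invariant factors of ∂_2 are all 1, so H_1 = Z^2.
  H_2: rank ker ∂_2 − rank ∂_3 = (14 − 13) − 0 = 1, and there is no ∂_3, so H_2 = Z.

As a check, the Euler characteristic is 7 − 21 + 14 = 0, which agrees with 1 − 2 + 1 = 0.

H_0 = Z,  H_1 = Z^2,  H_2 = Z.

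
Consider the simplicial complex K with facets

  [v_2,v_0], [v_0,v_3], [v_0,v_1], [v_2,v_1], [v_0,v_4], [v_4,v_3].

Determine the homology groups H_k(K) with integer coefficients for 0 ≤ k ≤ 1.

Take the total order v_0 < v_1 < v_2 < v_3 < v_4 on the vertex set. Then K (dimension 1) consists of the simplices:

  0-simplices (5): [v_0], [v_1], [v_2], [v_3], [v_4]
  1-simplices (6): [v_0,v_1], [v_0,v_2], [v_0,v_3], [v_0,v_4], [v_1,v_2], [v_3,v_4]

giving chain groups C_0 ≅ Z^5, C_1 ≅ Z^6.

Boundary ∂_1: C_1 → C_0 sends each edge [p,q] (with p < q) to q − p.
The resulting 5×6 matrix has rank 4, and its Smith normal form has invariant factors (1,1,1,1).

Reading off H_k = ker ∂_k / im ∂_{k+1}:

  H_0: rank C_0 − rank ∂_1 = 5 − 4 = 1, and the invariant factors of ∂_1 are all 1, so H_0 ≅ Z.
  H_1: rank ker ∂_1 − rank ∂_2 = (6 − 4) − 0 = 2, and there is no ∂_2, so H_1 ≅ Z^2.

(K is a triangulation of a wedge of 2 circles.)

H_0 = Z,  H_1 = Z^2.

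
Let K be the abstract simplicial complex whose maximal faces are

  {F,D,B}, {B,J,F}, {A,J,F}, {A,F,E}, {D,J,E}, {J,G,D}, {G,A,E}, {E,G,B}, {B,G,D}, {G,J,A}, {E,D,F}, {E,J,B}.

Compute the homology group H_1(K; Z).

We work with the vertex ordering A < B < D < E < F < G < J. The simplices of K, each written with vertices in increasing order, are:

  0-simplices (7): A, B, D, E, F, G, J
  1-simplices (18): AE, AF, AG, AJ, BD, BE, BF, BG, BJ, DE, DF, DG, DJ, EF, EG, EJ, FJ, GJ
  2-simplices (12): AEF, AEG, AFJ, AGJ, BDF, BDG, BEG, BEJ, BFJ, DEF, DEJ, DGJ

Hence C_0 ≅ Z^7, C_1 ≅ Z^18, C_2 ≅ Z^12.

Boundary ∂_1: C_1 → C_0 sends each edge [p,q] (with p < q) to q − p. For instance
  ∂DG = G − D.
As a 7×18 matrix over Z this has rank 6, with invariant factors (1,1,1,1,1,1).

∂_2: C_2 → C_1 sends each 2-simplex [p,q,r] to [q,r] − [p,r] + [p,q]. For instance
  ∂BFJ = FJ − BJ + BF,
  ∂BEG = EG − BG + BE.
The 18×12 boundary matrix has rank 12 and Smith normal form diag(1,1,1,1,1,1,1,1,1,1,1,2).

Now H_k = ker ∂_k / im ∂_{k+1}, so:

  H_1: rank ker ∂_1 − rank ∂_2 = (18 − 6) − 12 = 0, and ∂_2 has invariant factor 2 > 1, so H_1 = Z/2.

H_1 ≅ Z/2.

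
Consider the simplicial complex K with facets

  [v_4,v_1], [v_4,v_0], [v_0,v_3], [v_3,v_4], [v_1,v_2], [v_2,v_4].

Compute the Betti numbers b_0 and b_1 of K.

b_0 = 1, b_1 = 2.

Order the vertices as v_0 < v_1 < v_2 < v_3 < v_4. Listing each simplex with vertices in this order, K has dimension 1 with simplices:

  0-simplices (5): [v_0], [v_1], [v_2], [v_3], [v_4]
  1-simplices (6): [v_0,v_3], [v_0,v_4], [v_1,v_2], [v_1,v_4], [v_2,v_4], [v_3,v_4]

so the chain groups are C_0 ≅ Z^5, C_1 ≅ Z^6.

∂_1: C_1 → C_0 is given by ∂[p,q] = [q] − [p].
The resulting 5×6 matrix has rank 4, and its Smith normal form has invariant factors (1,1,1,1).

Reading off H_k = ker ∂_k / im ∂_{k+1}:

  H_0: rank C_0 − rank ∂_1 = 5 − 4 = 1, and the invariant factors of ∂_1 are all 1, so H_0 = Z.
  H_1: rank ker ∂_1 − rank ∂_2 = (6 − 4) − 0 = 2, and there is no ∂_2, so H_1 = Z^2.

As a check, the Euler characteristic is 5 − 6 = -1, which agrees with 1 − 2 = -1.

Hence the Betti numbers are b_0 = 1, b_1 = 2.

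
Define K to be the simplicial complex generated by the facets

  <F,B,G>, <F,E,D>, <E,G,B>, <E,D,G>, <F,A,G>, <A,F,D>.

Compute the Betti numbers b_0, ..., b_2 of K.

Fix the vertex order A < B < D < E < F < G and write every simplex with vertices in increasing order. Then dim K = 2 and the simplices of K are:

  0-simplices (6): A, B, D, E, F, G
  1-simplices (12): AD, AF, AG, BE, BF, BG, DE, DF, DG, EF, EG, FG
  2-simplices (6): ADF, AFG, BEG, BFG, DEF, DEG

Hence C_0 ≅ Z^6, C_1 ≅ Z^12, C_2 ≅ Z^6.

Boundary ∂_1: C_1 → C_0 maps an edge to its endpoints' difference, ∂[p,q] = q − p. For instance
  ∂BG = G − B.
This gives a 6×12 integer matrix of rank 5; reducing to Smith normal form yields diagonal entries (1,1,1,1,1).

∂_2: C_2 → C_1 sends each 2-simplex [p,q,r] to [q,r] − [p,r] + [p,q]. For instance
  ∂BEG = EG − BG + BE,
  ∂BFG = FG − BG + BF.
The 12×6 boundary matrix has rank 6 and Smith normal form diag(1,1,1,1,1,1).

Reading off H_k = ker ∂_k / im ∂_{k+1}:

  H_0: rank C_0 − rank ∂_1 = 6 − 5 = 1, and the invariant factors of ∂_1 are all 1, so H_0 ≅ Z.
  H_1: rank ker ∂_1 − rank ∂_2 = (12 − 5) − 6 = 1, and the invariant factors of ∂_2 are all 1, so H_1 ≅ Z.
  H_2: rank ker ∂_2 − rank ∂_3 = (6 − 6) − 0 = 0, and there is no ∂_3, so H_2 ≅ 0.

As a check, the Euler characteristic is 6 − 12 + 6 = 0, which agrees with 1 − 1 + 0 = 0.

Hence the Betti numbers are b_0 = 1, b_1 = 1, b_2 = 0.

b_0 = 1, b_1 = 1, b_2 = 0.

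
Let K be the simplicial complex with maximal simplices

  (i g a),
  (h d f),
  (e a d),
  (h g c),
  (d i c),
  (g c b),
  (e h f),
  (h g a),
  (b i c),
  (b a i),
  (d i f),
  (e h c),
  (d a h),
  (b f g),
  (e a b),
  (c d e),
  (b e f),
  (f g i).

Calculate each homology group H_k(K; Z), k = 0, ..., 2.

K has 9 vertices, 27 edges, 18 triangles.
rank ∂_0 = 0, rank ∂_1 = 8 ⇒ b_0 = 9 − 0 − 8 = 1; all invariant factors of ∂_1 are 1 so no torsion. So H_0 ≅ Z.
rank ∂_1 = 8, rank ∂_2 = 18 ⇒ b_1 = 27 − 8 − 18 = 1; ∂_2 has invariant factor(s) [2] giving torsion. So H_1 ≅ Z ⊕ Z/2.
rank ∂_2 = 18, rank ∂_3 = 0 ⇒ b_2 = 18 − 18 − 0 = 0. So H_2 ≅ 0.

H_0 = Z,  H_1 = Z ⊕ Z/2,  H_2 = 0.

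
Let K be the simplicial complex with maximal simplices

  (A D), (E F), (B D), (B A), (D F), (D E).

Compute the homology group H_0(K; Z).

Fix the vertex order A < B < D < E < F and write every simplex with vertices in increasing order. Then dim K = 1 and the simplices of K are:

  0-simplices (5): A, B, D, E, F
  1-simplices (6): AB, AD, BD, DE, DF, EF

giving chain groups C_0 ≅ Z^5, C_1 ≅ Z^6.

Boundary ∂_1: C_1 → C_0 is given by ∂[p,q] = [q] − [p]. For instance
  ∂AD = D − A.
This gives a 5×6 integer matrix of rank 4; reducing to Smith normal form yields diagonal entries (1,1,1,1).

Reading off H_k = ker ∂_k / im ∂_{k+1}:

  H_0: rank C_0 − rank ∂_1 = 5 − 4 = 1, and the invariant factors of ∂_1 are all 1, so H_0 ≅ Z.

H_0 = Z.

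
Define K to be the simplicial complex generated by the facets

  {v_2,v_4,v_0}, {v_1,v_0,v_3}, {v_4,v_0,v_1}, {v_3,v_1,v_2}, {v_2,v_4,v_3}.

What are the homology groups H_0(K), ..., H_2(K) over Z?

Order the vertices as v_0 < v_1 < v_2 < v_3 < v_4. Listing each simplex with vertices in this order, K has dimension 2 with simplices:

  0-simplices (5): [v_0], [v_1], [v_2], [v_3], [v_4]
  1-simplices (10): [v_0,v_1], [v_0,v_2], [v_0,v_3], [v_0,v_4], [v_1,v_2], [v_1,v_3], [v_1,v_4], [v_2,v_3], [v_2,v_4], [v_3,v_4]
  2-simplices (5): [v_0,v_1,v_3], [v_0,v_1,v_4], [v_0,v_2,v_4], [v_1,v_2,v_3], [v_2,v_3,v_4]

giving chain groups C_0 ≅ Z^5, C_1 ≅ Z^10, C_2 ≅ Z^5.

∂_1: C_1 → C_0 sends each edge [p,q] (with p < q) to q − p. For instance
  ∂[v_2,v_3] = [v_3] − [v_2].
The 5×10 boundary matrix has rank 4 and Smith normal form diag(1,1,1,1).

Boundary ∂_2: C_2 → C_1 acts by ∂[p,q,r] = [q,r] − [p,r] + [p,q]. For instance
  ∂[v_2,v_3,v_4] = [v_3,v_4] − [v_2,v_4] + [v_2,v_3],
  ∂[v_0,v_1,v_4] = [v_1,v_4] − [v_0,v_4] + [v_0,v_1].
This gives a 10×5 integer matrix of rank 5; reducing to Smith normal form yields diagonal entries (1,1,1,1,1).

Reading off H_k = ker ∂_k / im ∂_{k+1}:

  H_0: rank C_0 − rank ∂_1 = 5 − 4 = 1, and the invariant factors of ∂_1 are all 1, so H_0 ≅ Z.
  H_1: rank ker ∂_1 − rank ∂_2 = (10 − 4) − 5 = 1, and the invariant factors of ∂_2 are all 1, so H_1 ≅ Z.
  H_2: rank ker ∂_2 − rank ∂_3 = (5 − 5) − 0 = 0, and there is no ∂_3, so H_2 ≅ 0.

As a check, the Euler characteristic is 5 − 10 + 5 = 0, which agrees with 1 − 1 + 0 = 0.

H_0 ≅ Z,  H_1 ≅ Z,  H_2 = 0.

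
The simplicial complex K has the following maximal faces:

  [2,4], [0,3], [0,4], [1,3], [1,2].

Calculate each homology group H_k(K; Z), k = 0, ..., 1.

H_0 ≅ Z,  H_1 ≅ Z.

Fix the vertex order 0 < 1 < 2 < 3 < 4 and write every simplex with vertices in increasing order. Then dim K = 1 and the simplices of K are:

  0-simplices (5): [0], [1], [2], [3], [4]
  1-simplices (5): [0,3], [0,4], [1,2], [1,3], [2,4]

so the chain groups are C_0 ≅ Z^5, C_1 ≅ Z^5.

∂_1: C_1 → C_0 is given by ∂[p,q] = [q] − [p]. For instance
  ∂[0,4] = [4] − [0].
The resulting 5×5 matrix has rank 4, and its Smith normal form has invariant factors (1,1,1,1).

From H_k ≅ ker(∂_k) / im(∂_{k+1}) we obtain:

  H_0: rank C_0 − rank ∂_1 = 5 − 4 = 1, and the invariant factors of ∂_1 are all 1, so H_0 ≅ Z.
  H_1: rank ker ∂_1 − rank ∂_2 = (5 − 4) − 0 = 1, and there is no ∂_2, so H_1 ≅ Z.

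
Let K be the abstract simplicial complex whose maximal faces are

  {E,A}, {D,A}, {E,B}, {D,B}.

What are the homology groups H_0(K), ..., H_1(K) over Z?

K has 4 vertices, 4 edges.
rank ∂_0 = 0, rank ∂_1 = 3 ⇒ b_0 = 4 − 0 − 3 = 1; all invariant factors of ∂_1 are 1 so no torsion. So H_0 = Z.
rank ∂_1 = 3, rank ∂_2 = 0 ⇒ b_1 = 4 − 3 − 0 = 1. So H_1 = Z.

H_0 = Z,  H_1 = Z.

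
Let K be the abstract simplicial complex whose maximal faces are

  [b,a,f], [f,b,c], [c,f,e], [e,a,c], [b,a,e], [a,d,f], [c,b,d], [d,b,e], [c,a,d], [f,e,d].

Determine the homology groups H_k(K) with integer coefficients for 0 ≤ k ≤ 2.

Take the total order a < b < c < d < e < f on the vertex set. Then K (dimension 2) consists of the simplices:

  0-simplices (6): a, b, c, d, e, f
  1-simplices (15): ab, ac, ad, ae, af, bc, bd, be, bf, cd, ce, cf, de, df, ef
  2-simplices (10): abe, abf, acd, ace, adf, bcd, bcf, bde, cef, def

so the chain groups are C_0 ≅ Z^6, C_1 ≅ Z^15, C_2 ≅ Z^10.

The boundary map ∂_1: C_1 → C_0 maps an edge to its endpoints' difference, ∂[p,q] = q − p. For instance
  ∂bf = f − b.
The 6×15 boundary matrix has rank 5 and Smith normal form diag(1,1,1,1,1).

The boundary map ∂_2: C_2 → C_1 sends each 2-simplex [p,q,r] to [q,r] − [p,r] + [p,q]. For instance
  ∂def = ef − df + de,
  ∂abf = bf − af + ab.
This gives a 15×10 integer matrix of rank 10; reducing to Smith normal form yields diagonal entries (1,1,1,1,1,1,1,1,1,2).

Computing H_k = (kernel of ∂_k) / (image of ∂_{k+1}):

  H_0: rank C_0 − rank ∂_1 = 6 − 5 = 1, and the invariant factors of ∂_1 are all 1, so H_0 ≅ Z.
  H_1: rank ker ∂_1 − rank ∂_2 = (15 − 5) − 10 = 0, and ∂_2 has invariant factor 2 > 1, so H_1 ≅ Z/2Z.
  H_2: rank ker ∂_2 − rank ∂_3 = (10 − 10) − 0 = 0, and there is no ∂_3, so H_2 ≅ 0.

As a check, the Euler characteristic is 6 − 15 + 10 = 1, which agrees with 1 − 0 + 0 = 1.

H_0 ≅ Z,  H_1 ≅ Z/2Z,  H_2 = 0.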